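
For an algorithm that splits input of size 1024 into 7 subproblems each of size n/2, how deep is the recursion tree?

For divide and conquer with division factor 2:

Problem sizes at each level:
Level 0: 1024
Level 1: 512
Level 2: 256
Level 3: 128
Level 4: 64
Level 5: 32
Level 6: 16
Level 7: 8
Level 8: 4
Level 9: 2
Level 10: 1

The root is level 0 and the size-1 base case is level 10 (the tree spans levels 0 through 10, i.e. 11 levels counting the root), so the depth is the number of divisions: log_2(1024) = 10

The recursion tree depth is log_2(1024) = 10. At each level, the problem size is divided by 2, so it takes 10 divisions to reduce to a base case of size 1. The algorithm makes 7 recursive calls at each level.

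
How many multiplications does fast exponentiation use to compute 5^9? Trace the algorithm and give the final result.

Computing 5^9 by squaring (build up from 5^1; each line after the first costs one multiplication):

5^1 = 5
5^2 = (5^1)^2 = 5^2 = 25
5^4 = (5^2)^2 = 25^2 = 625
5^8 = (5^4)^2 = 625^2 = 390625
5^9 = 5 * 5^8 = 5 * 390625 = 1953125

Result: 1953125
Multiplications needed: 4 (4 lines after 5^1)

5^9 = 1953125. Using exponentiation by squaring, this requires 4 multiplications. The key idea: if the exponent is even, square the half-power; if odd, multiply by the base once.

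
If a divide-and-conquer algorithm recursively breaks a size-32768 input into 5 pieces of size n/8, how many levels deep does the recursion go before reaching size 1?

For divide and conquer with division factor 8:

Problem sizes at each level:
Level 0: 32768
Level 1: 4096
Level 2: 512
Level 3: 64
Level 4: 8
Level 5: 1

The root is level 0 and the size-1 base case is level 5 (the tree spans levels 0 through 5, i.e. 6 levels counting the root), so the depth is the number of divisions: log_8(32768) = 5

The recursion tree depth is log_8(32768) = 5. At each level, the problem size is divided by 8, so it takes 5 divisions to reduce to a base case of size 1. The algorithm makes 5 recursive calls at each level.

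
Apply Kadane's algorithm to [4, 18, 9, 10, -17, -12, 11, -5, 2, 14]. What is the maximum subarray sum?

Using Kadane's algorithm on [4, 18, 9, 10, -17, -12, 11, -5, 2, 14]:

Scanning through the array:
Position 1 (value 18): max_ending_here = 22, max_so_far = 22
Position 2 (value 9): max_ending_here = 31, max_so_far = 31
Position 3 (value 10): max_ending_here = 41, max_so_far = 41
Position 4 (value -17): max_ending_here = 24, max_so_far = 41
Position 5 (value -12): max_ending_here = 12, max_so_far = 41
Position 6 (value 11): max_ending_here = 23, max_so_far = 41
Position 7 (value -5): max_ending_here = 18, max_so_far = 41
Position 8 (value 2): max_ending_here = 20, max_so_far = 41
Position 9 (value 14): max_ending_here = 34, max_so_far = 41

Maximum subarray: [4, 18, 9, 10]
Maximum sum: 41

The maximum subarray is [4, 18, 9, 10] with sum 41. This subarray runs from index 0 to index 3.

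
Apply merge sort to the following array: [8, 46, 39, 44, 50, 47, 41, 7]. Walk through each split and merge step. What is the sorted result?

Merge sort trace:

Split: [8, 46, 39, 44, 50, 47, 41, 7] -> [8, 46, 39, 44] and [50, 47, 41, 7]
  Split: [8, 46, 39, 44] -> [8, 46] and [39, 44]
    Split: [8, 46] -> [8] and [46]
    Merge: [8] + [46] -> [8, 46]
    Split: [39, 44] -> [39] and [44]
    Merge: [39] + [44] -> [39, 44]
  Merge: [8, 46] + [39, 44] -> [8, 39, 44, 46]
  Split: [50, 47, 41, 7] -> [50, 47] and [41, 7]
    Split: [50, 47] -> [50] and [47]
    Merge: [50] + [47] -> [47, 50]
    Split: [41, 7] -> [41] and [7]
    Merge: [41] + [7] -> [7, 41]
  Merge: [47, 50] + [7, 41] -> [7, 41, 47, 50]
Merge: [8, 39, 44, 46] + [7, 41, 47, 50] -> [7, 8, 39, 41, 44, 46, 47, 50]

Final sorted array: [7, 8, 39, 41, 44, 46, 47, 50]

The merge sort proceeds by recursively splitting the array and merging sorted halves.
After all merges, the sorted array is [7, 8, 39, 41, 44, 46, 47, 50].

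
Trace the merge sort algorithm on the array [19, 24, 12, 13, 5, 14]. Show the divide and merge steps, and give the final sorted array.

Merge sort trace:

Split: [19, 24, 12, 13, 5, 14] -> [19, 24, 12] and [13, 5, 14]
  Split: [19, 24, 12] -> [19] and [24, 12]
    Split: [24, 12] -> [24] and [12]
    Merge: [24] + [12] -> [12, 24]
  Merge: [19] + [12, 24] -> [12, 19, 24]
  Split: [13, 5, 14] -> [13] and [5, 14]
    Split: [5, 14] -> [5] and [14]
    Merge: [5] + [14] -> [5, 14]
  Merge: [13] + [5, 14] -> [5, 13, 14]
Merge: [12, 19, 24] + [5, 13, 14] -> [5, 12, 13, 14, 19, 24]

Final sorted array: [5, 12, 13, 14, 19, 24]

The merge sort proceeds by recursively splitting the array and merging sorted halves.
After all merges, the sorted array is [5, 12, 13, 14, 19, 24].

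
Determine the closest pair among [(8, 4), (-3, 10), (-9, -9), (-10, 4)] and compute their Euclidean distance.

Computing all pairwise distances among 4 points:

d((8, 4), (-3, 10)) = 12.53
d((8, 4), (-9, -9)) = 21.4009
d((8, 4), (-10, 4)) = 18.0
d((-3, 10), (-9, -9)) = 19.9249
d((-3, 10), (-10, 4)) = 9.2195 <-- minimum
d((-9, -9), (-10, 4)) = 13.0384

Closest pair: (-3, 10) and (-10, 4) with distance 9.2195

The closest pair is (-3, 10) and (-10, 4) with Euclidean distance 9.2195. For 4 points, brute-force pairwise comparison is shown above. For large n, the divide-and-conquer algorithm (sort by x, recurse on halves, check the dividing strip) achieves O(n log n).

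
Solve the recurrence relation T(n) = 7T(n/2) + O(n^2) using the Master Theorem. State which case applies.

Master Theorem for T(n) = 7T(n/2) + O(n^2):

a = 7, b = 2, c = 2
log_b(a) = log_2(7) = 2.8074

Case 1: c = 2 < log_2(7) = 2.8074
T(n) = O(n^(log_2 7))

For T(n) = 7T(n/2) + O(n^2): log_2(7) = 2.8074. This is Case 1 of the Master Theorem (c < log_b(a), work dominated by leaves), giving O(n^(log_2 7)).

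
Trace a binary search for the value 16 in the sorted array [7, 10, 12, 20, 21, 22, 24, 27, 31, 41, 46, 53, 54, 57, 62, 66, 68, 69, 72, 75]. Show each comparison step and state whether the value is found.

Binary search for 16 in [7, 10, 12, 20, 21, 22, 24, 27, 31, 41, 46, 53, 54, 57, 62, 66, 68, 69, 72, 75]:

lo=0, hi=19, mid=9, arr[mid]=41 -> 41 > 16, search left half
lo=0, hi=8, mid=4, arr[mid]=21 -> 21 > 16, search left half
lo=0, hi=3, mid=1, arr[mid]=10 -> 10 < 16, search right half
lo=2, hi=3, mid=2, arr[mid]=12 -> 12 < 16, search right half
lo=3, hi=3, mid=3, arr[mid]=20 -> 20 > 16, search left half
lo=3 > hi=2, target 16 not found

Binary search determines that 16 is not in the array after 5 comparisons. The search space was exhausted without finding the target.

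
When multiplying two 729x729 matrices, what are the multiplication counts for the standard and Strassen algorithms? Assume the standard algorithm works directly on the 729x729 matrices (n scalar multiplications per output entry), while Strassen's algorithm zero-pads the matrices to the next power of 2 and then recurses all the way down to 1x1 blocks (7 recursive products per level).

Matrix multiplication for 729x729 matrices:

Strassen's algorithm requires power-of-2 dimensions. Pad 729x729 to 1024x1024 (next power of 2).

Standard algorithm: 729^3 = 387420489 multiplications
Strassen's algorithm: 7^(log2(1024)) = 7^10 = 282475249 multiplications
Savings: 387420489 - 282475249 = 104945240 multiplications

Standard: 387420489 multiplications (729^3). Strassen: 282475249 multiplications (7^10, after padding to 1024x1024). Strassen reduces 8 recursive multiplications to 7 at each level.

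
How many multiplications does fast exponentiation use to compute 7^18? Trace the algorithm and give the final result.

Computing 7^18 by squaring (build up from 7^1; each line after the first costs one multiplication):

7^1 = 7
7^2 = (7^1)^2 = 7^2 = 49
7^4 = (7^2)^2 = 49^2 = 2401
7^8 = (7^4)^2 = 2401^2 = 5764801
7^9 = 7 * 7^8 = 7 * 5764801 = 40353607
7^18 = (7^9)^2 = 40353607^2 = 1628413597910449

Result: 1628413597910449
Multiplications needed: 5 (5 lines after 7^1)

7^18 = 1628413597910449. Using exponentiation by squaring, this requires 5 multiplications. The key idea: if the exponent is even, square the half-power; if odd, multiply by the base once.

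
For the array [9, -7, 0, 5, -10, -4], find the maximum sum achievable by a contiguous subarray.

Using Kadane's algorithm on [9, -7, 0, 5, -10, -4]:

Scanning through the array:
Position 1 (value -7): max_ending_here = 2, max_so_far = 9
Position 2 (value 0): max_ending_here = 2, max_so_far = 9
Position 3 (value 5): max_ending_here = 7, max_so_far = 9
Position 4 (value -10): max_ending_here = -3, max_so_far = 9
Position 5 (value -4): max_ending_here = -4, max_so_far = 9

Maximum subarray: [9]
Maximum sum: 9

The maximum subarray is [9] with sum 9. This subarray runs from index 0 to index 0.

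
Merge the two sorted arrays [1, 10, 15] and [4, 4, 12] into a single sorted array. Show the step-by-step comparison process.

Merging process:

Compare 1 vs 4: take 1 from left. Merged: [1]
Compare 10 vs 4: take 4 from right. Merged: [1, 4]
Compare 10 vs 4: take 4 from right. Merged: [1, 4, 4]
Compare 10 vs 12: take 10 from left. Merged: [1, 4, 4, 10]
Compare 15 vs 12: take 12 from right. Merged: [1, 4, 4, 10, 12]
Append remaining from left: [15]. Merged: [1, 4, 4, 10, 12, 15]

Final merged array: [1, 4, 4, 10, 12, 15]
Total comparisons: 5

The merged array is [1, 4, 4, 10, 12, 15], requiring 5 comparisons. The merge step runs in O(n) time where n is the total number of elements.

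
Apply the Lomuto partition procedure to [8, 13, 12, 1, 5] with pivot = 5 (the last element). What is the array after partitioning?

Lomuto partition with pivot = 5:

Initial array: [8, 13, 12, 1, 5]

arr[0]=8 > 5: no swap
arr[1]=13 > 5: no swap
arr[2]=12 > 5: no swap
arr[3]=1 <= 5: swap with position 0, array becomes [1, 13, 12, 8, 5]

Place pivot at position 1: [1, 5, 12, 8, 13]
Pivot position: 1

After partitioning with pivot 5, the array becomes [1, 5, 12, 8, 13]. The pivot is placed at index 1. All elements to the left of the pivot are <= 5, and all elements to the right are > 5.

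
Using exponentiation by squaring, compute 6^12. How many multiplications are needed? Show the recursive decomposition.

Computing 6^12 by squaring (build up from 6^1; each line after the first costs one multiplication):

6^1 = 6
6^2 = (6^1)^2 = 6^2 = 36
6^3 = 6 * 6^2 = 6 * 36 = 216
6^6 = (6^3)^2 = 216^2 = 46656
6^12 = (6^6)^2 = 46656^2 = 2176782336

Result: 2176782336
Multiplications needed: 4 (4 lines after 6^1)

6^12 = 2176782336. Using exponentiation by squaring, this requires 4 multiplications. The key idea: if the exponent is even, square the half-power; if odd, multiply by the base once.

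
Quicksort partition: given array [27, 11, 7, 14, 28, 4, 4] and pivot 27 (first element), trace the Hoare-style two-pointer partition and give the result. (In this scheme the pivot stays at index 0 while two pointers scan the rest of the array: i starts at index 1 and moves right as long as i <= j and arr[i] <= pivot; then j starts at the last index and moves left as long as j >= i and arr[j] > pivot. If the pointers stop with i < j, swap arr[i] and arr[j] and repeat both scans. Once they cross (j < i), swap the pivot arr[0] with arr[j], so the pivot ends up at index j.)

Hoare-style two-pointer partition with pivot = 27:

Initial array: [27, 11, 7, 14, 28, 4, 4]

Pointers start at i = 1, j = 6.
i stops at index 4 (arr[4]=28 > 27), j stops at index 6 (arr[6]=4 <= 27): swap arr[4] and arr[6], array becomes [27, 11, 7, 14, 4, 4, 28]
i ends at 6, j ends at 5: the pointers have crossed (j < i), so scanning stops.

Swap pivot arr[0] with arr[5] to place pivot at position 5: [4, 11, 7, 14, 4, 27, 28]
Pivot position: 5

After partitioning with pivot 27, the array becomes [4, 11, 7, 14, 4, 27, 28]. The pivot is placed at index 5. All elements to the left of the pivot are <= 27, and all elements to the right are > 27.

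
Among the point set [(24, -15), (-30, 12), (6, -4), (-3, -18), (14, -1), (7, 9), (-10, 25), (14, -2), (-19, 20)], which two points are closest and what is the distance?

Computing all pairwise distances among 9 points:

d((24, -15), (-30, 12)) = 60.3738
d((24, -15), (6, -4)) = 21.095
d((24, -15), (-3, -18)) = 27.1662
d((24, -15), (14, -1)) = 17.2047
d((24, -15), (7, 9)) = 29.4109
d((24, -15), (-10, 25)) = 52.4976
d((24, -15), (14, -2)) = 16.4012
d((24, -15), (-19, 20)) = 55.4437
d((-30, 12), (6, -4)) = 39.3954
d((-30, 12), (-3, -18)) = 40.3609
d((-30, 12), (14, -1)) = 45.8803
d((-30, 12), (7, 9)) = 37.1214
d((-30, 12), (-10, 25)) = 23.8537
d((-30, 12), (14, -2)) = 46.1736
d((-30, 12), (-19, 20)) = 13.6015
d((6, -4), (-3, -18)) = 16.6433
d((6, -4), (14, -1)) = 8.544
d((6, -4), (7, 9)) = 13.0384
d((6, -4), (-10, 25)) = 33.121
d((6, -4), (14, -2)) = 8.2462
d((6, -4), (-19, 20)) = 34.6554
d((-3, -18), (14, -1)) = 24.0416
d((-3, -18), (7, 9)) = 28.7924
d((-3, -18), (-10, 25)) = 43.566
d((-3, -18), (14, -2)) = 23.3452
d((-3, -18), (-19, 20)) = 41.2311
d((14, -1), (7, 9)) = 12.2066
d((14, -1), (-10, 25)) = 35.3836
d((14, -1), (14, -2)) = 1.0 <-- minimum
d((14, -1), (-19, 20)) = 39.1152
d((7, 9), (-10, 25)) = 23.3452
d((7, 9), (14, -2)) = 13.0384
d((7, 9), (-19, 20)) = 28.2312
d((-10, 25), (14, -2)) = 36.1248
d((-10, 25), (-19, 20)) = 10.2956
d((14, -2), (-19, 20)) = 39.6611

Closest pair: (14, -1) and (14, -2) with distance 1.0

The closest pair is (14, -1) and (14, -2) with Euclidean distance 1.0. For 9 points, brute-force pairwise comparison is shown above. For large n, the divide-and-conquer algorithm (sort by x, recurse on halves, check the dividing strip) achieves O(n log n).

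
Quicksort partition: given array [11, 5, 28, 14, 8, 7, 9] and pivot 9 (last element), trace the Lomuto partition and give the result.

Lomuto partition with pivot = 9:

Initial array: [11, 5, 28, 14, 8, 7, 9]

arr[0]=11 > 9: no swap
arr[1]=5 <= 9: swap with position 0, array becomes [5, 11, 28, 14, 8, 7, 9]
arr[2]=28 > 9: no swap
arr[3]=14 > 9: no swap
arr[4]=8 <= 9: swap with position 1, array becomes [5, 8, 28, 14, 11, 7, 9]
arr[5]=7 <= 9: swap with position 2, array becomes [5, 8, 7, 14, 11, 28, 9]

Place pivot at position 3: [5, 8, 7, 9, 11, 28, 14]
Pivot position: 3

After partitioning with pivot 9, the array becomes [5, 8, 7, 9, 11, 28, 14]. The pivot is placed at index 3. All elements to the left of the pivot are <= 9, and all elements to the right are > 9.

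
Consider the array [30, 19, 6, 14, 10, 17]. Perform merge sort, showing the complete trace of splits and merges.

Merge sort trace:

Split: [30, 19, 6, 14, 10, 17] -> [30, 19, 6] and [14, 10, 17]
  Split: [30, 19, 6] -> [30] and [19, 6]
    Split: [19, 6] -> [19] and [6]
    Merge: [19] + [6] -> [6, 19]
  Merge: [30] + [6, 19] -> [6, 19, 30]
  Split: [14, 10, 17] -> [14] and [10, 17]
    Split: [10, 17] -> [10] and [17]
    Merge: [10] + [17] -> [10, 17]
  Merge: [14] + [10, 17] -> [10, 14, 17]
Merge: [6, 19, 30] + [10, 14, 17] -> [6, 10, 14, 17, 19, 30]

Final sorted array: [6, 10, 14, 17, 19, 30]

The merge sort proceeds by recursively splitting the array and merging sorted halves.
After all merges, the sorted array is [6, 10, 14, 17, 19, 30].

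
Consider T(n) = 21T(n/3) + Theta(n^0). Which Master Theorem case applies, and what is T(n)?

Master Theorem for T(n) = 21T(n/3) + O(n^0):

a = 21, b = 3, c = 0
log_b(a) = log_3(21) = 2.7712

Case 1: c = 0 < log_3(21) = 2.7712
T(n) = O(n^(log_3 21))

For T(n) = 21T(n/3) + O(n^0): log_3(21) = 2.7712. This is Case 1 of the Master Theorem (c < log_b(a), work dominated by leaves), giving O(n^(log_3 21)).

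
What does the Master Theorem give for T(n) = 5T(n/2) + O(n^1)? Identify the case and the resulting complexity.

Master Theorem for T(n) = 5T(n/2) + O(n^1):

a = 5, b = 2, c = 1
log_b(a) = log_2(5) = 2.3219

Case 1: c = 1 < log_2(5) = 2.3219
T(n) = O(n^(log_2 5))

For T(n) = 5T(n/2) + O(n^1): log_2(5) = 2.3219. This is Case 1 of the Master Theorem (c < log_b(a), work dominated by leaves), giving O(n^(log_2 5)).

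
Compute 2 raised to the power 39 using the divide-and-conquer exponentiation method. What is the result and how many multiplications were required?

Computing 2^39 by squaring (build up from 2^1; each line after the first costs one multiplication):

2^1 = 2
2^2 = (2^1)^2 = 2^2 = 4
2^4 = (2^2)^2 = 4^2 = 16
2^8 = (2^4)^2 = 16^2 = 256
2^9 = 2 * 2^8 = 2 * 256 = 512
2^18 = (2^9)^2 = 512^2 = 262144
2^19 = 2 * 2^18 = 2 * 262144 = 524288
2^38 = (2^19)^2 = 524288^2 = 274877906944
2^39 = 2 * 2^38 = 2 * 274877906944 = 549755813888

Result: 549755813888
Multiplications needed: 8 (8 lines after 2^1)

2^39 = 549755813888. Using exponentiation by squaring, this requires 8 multiplications. The key idea: if the exponent is even, square the half-power; if odd, multiply by the base once.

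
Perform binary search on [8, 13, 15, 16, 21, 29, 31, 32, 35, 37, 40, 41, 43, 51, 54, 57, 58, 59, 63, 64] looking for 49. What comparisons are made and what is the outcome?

Binary search for 49 in [8, 13, 15, 16, 21, 29, 31, 32, 35, 37, 40, 41, 43, 51, 54, 57, 58, 59, 63, 64]:

lo=0, hi=19, mid=9, arr[mid]=37 -> 37 < 49, search right half
lo=10, hi=19, mid=14, arr[mid]=54 -> 54 > 49, search left half
lo=10, hi=13, mid=11, arr[mid]=41 -> 41 < 49, search right half
lo=12, hi=13, mid=12, arr[mid]=43 -> 43 < 49, search right half
lo=13, hi=13, mid=13, arr[mid]=51 -> 51 > 49, search left half
lo=13 > hi=12, target 49 not found

Binary search determines that 49 is not in the array after 5 comparisons. The search space was exhausted without finding the target.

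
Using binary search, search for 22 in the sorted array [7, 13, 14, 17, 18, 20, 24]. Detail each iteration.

Binary search for 22 in [7, 13, 14, 17, 18, 20, 24]:

lo=0, hi=6, mid=3, arr[mid]=17 -> 17 < 22, search right half
lo=4, hi=6, mid=5, arr[mid]=20 -> 20 < 22, search right half
lo=6, hi=6, mid=6, arr[mid]=24 -> 24 > 22, search left half
lo=6 > hi=5, target 22 not found

Binary search determines that 22 is not in the array after 3 comparisons. The search space was exhausted without finding the target.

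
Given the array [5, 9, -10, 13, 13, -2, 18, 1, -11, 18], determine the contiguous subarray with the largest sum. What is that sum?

Using Kadane's algorithm on [5, 9, -10, 13, 13, -2, 18, 1, -11, 18]:

Scanning through the array:
Position 1 (value 9): max_ending_here = 14, max_so_far = 14
Position 2 (value -10): max_ending_here = 4, max_so_far = 14
Position 3 (value 13): max_ending_here = 17, max_so_far = 17
Position 4 (value 13): max_ending_here = 30, max_so_far = 30
Position 5 (value -2): max_ending_here = 28, max_so_far = 30
Position 6 (value 18): max_ending_here = 46, max_so_far = 46
Position 7 (value 1): max_ending_here = 47, max_so_far = 47
Position 8 (value -11): max_ending_here = 36, max_so_far = 47
Position 9 (value 18): max_ending_here = 54, max_so_far = 54

Maximum subarray: [5, 9, -10, 13, 13, -2, 18, 1, -11, 18]
Maximum sum: 54

The maximum subarray is [5, 9, -10, 13, 13, -2, 18, 1, -11, 18] with sum 54. This subarray runs from index 0 to index 9.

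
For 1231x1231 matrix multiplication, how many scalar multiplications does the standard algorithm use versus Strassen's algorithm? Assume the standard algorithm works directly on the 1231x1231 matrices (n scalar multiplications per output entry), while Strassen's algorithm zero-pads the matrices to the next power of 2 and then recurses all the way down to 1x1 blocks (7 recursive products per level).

Matrix multiplication for 1231x1231 matrices:

Strassen's algorithm requires power-of-2 dimensions. Pad 1231x1231 to 2048x2048 (next power of 2).

Standard algorithm: 1231^3 = 1865409391 multiplications
Strassen's algorithm: 7^(log2(2048)) = 7^11 = 1977326743 multiplications
Difference: 1865409391 - 1977326743 = -111917352 (Strassen uses MORE here due to padding overhead — for small or just-over-power-of-2 n, padding can outweigh the per-level savings)

Standard: 1865409391 multiplications (1231^3). Strassen: 1977326743 multiplications (7^11, after padding to 2048x2048). Strassen reduces 8 recursive multiplications to 7 at each level.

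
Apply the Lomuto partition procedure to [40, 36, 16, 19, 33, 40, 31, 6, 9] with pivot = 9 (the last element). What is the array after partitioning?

Lomuto partition with pivot = 9:

Initial array: [40, 36, 16, 19, 33, 40, 31, 6, 9]

arr[0]=40 > 9: no swap
arr[1]=36 > 9: no swap
arr[2]=16 > 9: no swap
arr[3]=19 > 9: no swap
arr[4]=33 > 9: no swap
arr[5]=40 > 9: no swap
arr[6]=31 > 9: no swap
arr[7]=6 <= 9: swap with position 0, array becomes [6, 36, 16, 19, 33, 40, 31, 40, 9]

Place pivot at position 1: [6, 9, 16, 19, 33, 40, 31, 40, 36]
Pivot position: 1

After partitioning with pivot 9, the array becomes [6, 9, 16, 19, 33, 40, 31, 40, 36]. The pivot is placed at index 1. All elements to the left of the pivot are <= 9, and all elements to the right are > 9.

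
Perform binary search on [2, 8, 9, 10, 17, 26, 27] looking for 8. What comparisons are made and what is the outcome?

Binary search for 8 in [2, 8, 9, 10, 17, 26, 27]:

lo=0, hi=6, mid=3, arr[mid]=10 -> 10 > 8, search left half
lo=0, hi=2, mid=1, arr[mid]=8 -> Found target at index 1!

Binary search finds 8 at index 1 after 2 comparisons. The search repeatedly halves the search space by comparing with the middle element.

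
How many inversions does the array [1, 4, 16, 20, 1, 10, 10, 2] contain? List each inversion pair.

Finding inversions in [1, 4, 16, 20, 1, 10, 10, 2]:

(1, 4): arr[1]=4 > arr[4]=1
(1, 7): arr[1]=4 > arr[7]=2
(2, 4): arr[2]=16 > arr[4]=1
(2, 5): arr[2]=16 > arr[5]=10
(2, 6): arr[2]=16 > arr[6]=10
(2, 7): arr[2]=16 > arr[7]=2
(3, 4): arr[3]=20 > arr[4]=1
(3, 5): arr[3]=20 > arr[5]=10
(3, 6): arr[3]=20 > arr[6]=10
(3, 7): arr[3]=20 > arr[7]=2
(5, 7): arr[5]=10 > arr[7]=2
(6, 7): arr[6]=10 > arr[7]=2

Total inversions: 12

The array has 12 inversion(s): (1,4), (1,7), (2,4), (2,5), (2,6), (2,7), (3,4), (3,5), (3,6), (3,7), (5,7), (6,7). Each pair (i,j) satisfies i < j and arr[i] > arr[j].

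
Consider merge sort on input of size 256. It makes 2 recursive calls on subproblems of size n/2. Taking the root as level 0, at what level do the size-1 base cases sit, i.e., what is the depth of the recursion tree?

For divide and conquer with division factor 2:

Problem sizes at each level:
Level 0: 256
Level 1: 128
Level 2: 64
Level 3: 32
Level 4: 16
Level 5: 8
Level 6: 4
Level 7: 2
Level 8: 1

The root is level 0 and the size-1 base case is level 8 (the tree spans levels 0 through 8, i.e. 9 levels counting the root), so the depth is the number of divisions: log_2(256) = 8

The recursion tree depth is log_2(256) = 8. At each level, the problem size is divided by 2, so it takes 8 divisions to reduce to a base case of size 1. The algorithm makes 2 recursive calls at each level.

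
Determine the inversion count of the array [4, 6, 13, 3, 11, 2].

Finding inversions in [4, 6, 13, 3, 11, 2]:

(0, 3): arr[0]=4 > arr[3]=3
(0, 5): arr[0]=4 > arr[5]=2
(1, 3): arr[1]=6 > arr[3]=3
(1, 5): arr[1]=6 > arr[5]=2
(2, 3): arr[2]=13 > arr[3]=3
(2, 4): arr[2]=13 > arr[4]=11
(2, 5): arr[2]=13 > arr[5]=2
(3, 5): arr[3]=3 > arr[5]=2
(4, 5): arr[4]=11 > arr[5]=2

Total inversions: 9

The array has 9 inversion(s): (0,3), (0,5), (1,3), (1,5), (2,3), (2,4), (2,5), (3,5), (4,5). Each pair (i,j) satisfies i < j and arr[i] > arr[j].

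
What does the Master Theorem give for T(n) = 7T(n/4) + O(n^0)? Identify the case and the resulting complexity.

Master Theorem for T(n) = 7T(n/4) + O(n^0):

a = 7, b = 4, c = 0
log_b(a) = log_4(7) = 1.4037

Case 1: c = 0 < log_4(7) = 1.4037
T(n) = O(n^(log_4 7))

For T(n) = 7T(n/4) + O(n^0): log_4(7) = 1.4037. This is Case 1 of the Master Theorem (c < log_b(a), work dominated by leaves), giving O(n^(log_4 7)).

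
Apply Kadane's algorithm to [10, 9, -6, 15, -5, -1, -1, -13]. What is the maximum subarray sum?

Using Kadane's algorithm on [10, 9, -6, 15, -5, -1, -1, -13]:

Scanning through the array:
Position 1 (value 9): max_ending_here = 19, max_so_far = 19
Position 2 (value -6): max_ending_here = 13, max_so_far = 19
Position 3 (value 15): max_ending_here = 28, max_so_far = 28
Position 4 (value -5): max_ending_here = 23, max_so_far = 28
Position 5 (value -1): max_ending_here = 22, max_so_far = 28
Position 6 (value -1): max_ending_here = 21, max_so_far = 28
Position 7 (value -13): max_ending_here = 8, max_so_far = 28

Maximum subarray: [10, 9, -6, 15]
Maximum sum: 28

The maximum subarray is [10, 9, -6, 15] with sum 28. This subarray runs from index 0 to index 3.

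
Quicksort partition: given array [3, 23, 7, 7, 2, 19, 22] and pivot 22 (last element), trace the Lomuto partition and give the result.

Lomuto partition with pivot = 22:

Initial array: [3, 23, 7, 7, 2, 19, 22]

arr[0]=3 <= 22: swap with position 0, array becomes [3, 23, 7, 7, 2, 19, 22]
arr[1]=23 > 22: no swap
arr[2]=7 <= 22: swap with position 1, array becomes [3, 7, 23, 7, 2, 19, 22]
arr[3]=7 <= 22: swap with position 2, array becomes [3, 7, 7, 23, 2, 19, 22]
arr[4]=2 <= 22: swap with position 3, array becomes [3, 7, 7, 2, 23, 19, 22]
arr[5]=19 <= 22: swap with position 4, array becomes [3, 7, 7, 2, 19, 23, 22]

Place pivot at position 5: [3, 7, 7, 2, 19, 22, 23]
Pivot position: 5

After partitioning with pivot 22, the array becomes [3, 7, 7, 2, 19, 22, 23]. The pivot is placed at index 5. All elements to the left of the pivot are <= 22, and all elements to the right are > 22.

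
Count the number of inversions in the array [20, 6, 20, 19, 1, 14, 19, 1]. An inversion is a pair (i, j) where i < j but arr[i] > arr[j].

Finding inversions in [20, 6, 20, 19, 1, 14, 19, 1]:

(0, 1): arr[0]=20 > arr[1]=6
(0, 3): arr[0]=20 > arr[3]=19
(0, 4): arr[0]=20 > arr[4]=1
(0, 5): arr[0]=20 > arr[5]=14
(0, 6): arr[0]=20 > arr[6]=19
(0, 7): arr[0]=20 > arr[7]=1
(1, 4): arr[1]=6 > arr[4]=1
(1, 7): arr[1]=6 > arr[7]=1
(2, 3): arr[2]=20 > arr[3]=19
(2, 4): arr[2]=20 > arr[4]=1
(2, 5): arr[2]=20 > arr[5]=14
(2, 6): arr[2]=20 > arr[6]=19
(2, 7): arr[2]=20 > arr[7]=1
(3, 4): arr[3]=19 > arr[4]=1
(3, 5): arr[3]=19 > arr[5]=14
(3, 7): arr[3]=19 > arr[7]=1
(5, 7): arr[5]=14 > arr[7]=1
(6, 7): arr[6]=19 > arr[7]=1

Total inversions: 18

The array has 18 inversion(s): (0,1), (0,3), (0,4), (0,5), (0,6), (0,7), (1,4), (1,7), (2,3), (2,4), (2,5), (2,6), (2,7), (3,4), (3,5), (3,7), (5,7), (6,7). Each pair (i,j) satisfies i < j and arr[i] > arr[j].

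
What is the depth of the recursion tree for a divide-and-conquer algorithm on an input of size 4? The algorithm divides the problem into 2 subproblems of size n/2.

For divide and conquer with division factor 2:

Problem sizes at each level:
Level 0: 4
Level 1: 2
Level 2: 1

The root is level 0 and the size-1 base case is level 2 (the tree spans levels 0 through 2, i.e. 3 levels counting the root), so the depth is the number of divisions: log_2(4) = 2

The recursion tree depth is log_2(4) = 2. At each level, the problem size is divided by 2, so it takes 2 divisions to reduce to a base case of size 1. The algorithm makes 2 recursive calls at each level.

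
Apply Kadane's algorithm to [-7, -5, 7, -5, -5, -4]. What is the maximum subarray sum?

Using Kadane's algorithm on [-7, -5, 7, -5, -5, -4]:

Scanning through the array:
Position 1 (value -5): max_ending_here = -5, max_so_far = -5
Position 2 (value 7): max_ending_here = 7, max_so_far = 7
Position 3 (value -5): max_ending_here = 2, max_so_far = 7
Position 4 (value -5): max_ending_here = -3, max_so_far = 7
Position 5 (value -4): max_ending_here = -4, max_so_far = 7

Maximum subarray: [7]
Maximum sum: 7

The maximum subarray is [7] with sum 7. This subarray runs from index 2 to index 2.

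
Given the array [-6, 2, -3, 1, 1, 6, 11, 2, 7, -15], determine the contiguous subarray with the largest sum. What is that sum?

Using Kadane's algorithm on [-6, 2, -3, 1, 1, 6, 11, 2, 7, -15]:

Scanning through the array:
Position 1 (value 2): max_ending_here = 2, max_so_far = 2
Position 2 (value -3): max_ending_here = -1, max_so_far = 2
Position 3 (value 1): max_ending_here = 1, max_so_far = 2
Position 4 (value 1): max_ending_here = 2, max_so_far = 2
Position 5 (value 6): max_ending_here = 8, max_so_far = 8
Position 6 (value 11): max_ending_here = 19, max_so_far = 19
Position 7 (value 2): max_ending_here = 21, max_so_far = 21
Position 8 (value 7): max_ending_here = 28, max_so_far = 28
Position 9 (value -15): max_ending_here = 13, max_so_far = 28

Maximum subarray: [1, 1, 6, 11, 2, 7]
Maximum sum: 28

The maximum subarray is [1, 1, 6, 11, 2, 7] with sum 28. This subarray runs from index 3 to index 8.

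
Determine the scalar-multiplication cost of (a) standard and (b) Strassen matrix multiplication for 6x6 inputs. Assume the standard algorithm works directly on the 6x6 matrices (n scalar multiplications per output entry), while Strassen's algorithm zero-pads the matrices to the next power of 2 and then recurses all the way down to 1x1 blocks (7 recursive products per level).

Matrix multiplication for 6x6 matrices:

Strassen's algorithm requires power-of-2 dimensions. Pad 6x6 to 8x8 (next power of 2).

Standard algorithm: 6^3 = 216 multiplications
Strassen's algorithm: 7^(log2(8)) = 7^3 = 343 multiplications
Difference: 216 - 343 = -127 (Strassen uses MORE here due to padding overhead — for small or just-over-power-of-2 n, padding can outweigh the per-level savings)

Standard: 216 multiplications (6^3). Strassen: 343 multiplications (7^3, after padding to 8x8). Strassen reduces 8 recursive multiplications to 7 at each level.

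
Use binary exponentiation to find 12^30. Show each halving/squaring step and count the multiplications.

Computing 12^30 by squaring (build up from 12^1; each line after the first costs one multiplication):

12^1 = 12
12^2 = (12^1)^2 = 12^2 = 144
12^3 = 12 * 12^2 = 12 * 144 = 1728
12^6 = (12^3)^2 = 1728^2 = 2985984
12^7 = 12 * 12^6 = 12 * 2985984 = 35831808
12^14 = (12^7)^2 = 35831808^2 = 1283918464548864
12^15 = 12 * 12^14 = 12 * 1283918464548864 = 15407021574586368
12^30 = (12^15)^2 = 15407021574586368^2 = 237376313799769806328950291431424

Result: 237376313799769806328950291431424
Multiplications needed: 7 (7 lines after 12^1)

12^30 = 237376313799769806328950291431424. Using exponentiation by squaring, this requires 7 multiplications. The key idea: if the exponent is even, square the half-power; if odd, multiply by the base once.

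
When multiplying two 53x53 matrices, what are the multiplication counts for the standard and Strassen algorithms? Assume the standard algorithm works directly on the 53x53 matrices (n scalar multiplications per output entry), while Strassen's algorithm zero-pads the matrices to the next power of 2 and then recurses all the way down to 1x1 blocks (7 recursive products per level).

Matrix multiplication for 53x53 matrices:

Strassen's algorithm requires power-of-2 dimensions. Pad 53x53 to 64x64 (next power of 2).

Standard algorithm: 53^3 = 148877 multiplications
Strassen's algorithm: 7^(log2(64)) = 7^6 = 117649 multiplications
Savings: 148877 - 117649 = 31228 multiplications

Standard: 148877 multiplications (53^3). Strassen: 117649 multiplications (7^6, after padding to 64x64). Strassen reduces 8 recursive multiplications to 7 at each level.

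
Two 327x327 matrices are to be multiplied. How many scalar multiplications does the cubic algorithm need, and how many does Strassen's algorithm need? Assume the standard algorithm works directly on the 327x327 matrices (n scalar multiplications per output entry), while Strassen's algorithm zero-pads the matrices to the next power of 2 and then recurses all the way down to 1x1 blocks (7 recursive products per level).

Matrix multiplication for 327x327 matrices:

Strassen's algorithm requires power-of-2 dimensions. Pad 327x327 to 512x512 (next power of 2).

Standard algorithm: 327^3 = 34965783 multiplications
Strassen's algorithm: 7^(log2(512)) = 7^9 = 40353607 multiplications
Difference: 34965783 - 40353607 = -5387824 (Strassen uses MORE here due to padding overhead — for small or just-over-power-of-2 n, padding can outweigh the per-level savings)

Standard: 34965783 multiplications (327^3). Strassen: 40353607 multiplications (7^9, after padding to 512x512). Strassen reduces 8 recursive multiplications to 7 at each level.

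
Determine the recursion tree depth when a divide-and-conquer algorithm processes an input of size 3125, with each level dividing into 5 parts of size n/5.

For divide and conquer with division factor 5:

Problem sizes at each level:
Level 0: 3125
Level 1: 625
Level 2: 125
Level 3: 25
Level 4: 5
Level 5: 1

The root is level 0 and the size-1 base case is level 5 (the tree spans levels 0 through 5, i.e. 6 levels counting the root), so the depth is the number of divisions: log_5(3125) = 5

The recursion tree depth is log_5(3125) = 5. At each level, the problem size is divided by 5, so it takes 5 divisions to reduce to a base case of size 1. The algorithm makes 5 recursive calls at each level.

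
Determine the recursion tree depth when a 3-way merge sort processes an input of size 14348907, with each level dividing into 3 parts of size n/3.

For divide and conquer with division factor 3:

Problem sizes at each level:
Level 0: 14348907
Level 1: 4782969
Level 2: 1594323
Level 3: 531441
Level 4: 177147
Level 5: 59049
Level 6: 19683
Level 7: 6561
Level 8: 2187
Level 9: 729
Level 10: 243
Level 11: 81
Level 12: 27
Level 13: 9
Level 14: 3
Level 15: 1

The root is level 0 and the size-1 base case is level 15 (the tree spans levels 0 through 15, i.e. 16 levels counting the root), so the depth is the number of divisions: log_3(14348907) = 15

The recursion tree depth is log_3(14348907) = 15. At each level, the problem size is divided by 3, so it takes 15 divisions to reduce to a base case of size 1. The algorithm makes 3 recursive calls at each level.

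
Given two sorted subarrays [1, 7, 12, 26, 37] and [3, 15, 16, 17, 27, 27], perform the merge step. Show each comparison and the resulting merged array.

Merging process:

Compare 1 vs 3: take 1 from left. Merged: [1]
Compare 7 vs 3: take 3 from right. Merged: [1, 3]
Compare 7 vs 15: take 7 from left. Merged: [1, 3, 7]
Compare 12 vs 15: take 12 from left. Merged: [1, 3, 7, 12]
Compare 26 vs 15: take 15 from right. Merged: [1, 3, 7, 12, 15]
Compare 26 vs 16: take 16 from right. Merged: [1, 3, 7, 12, 15, 16]
Compare 26 vs 17: take 17 from right. Merged: [1, 3, 7, 12, 15, 16, 17]
Compare 26 vs 27: take 26 from left. Merged: [1, 3, 7, 12, 15, 16, 17, 26]
Compare 37 vs 27: take 27 from right. Merged: [1, 3, 7, 12, 15, 16, 17, 26, 27]
Compare 37 vs 27: take 27 from right. Merged: [1, 3, 7, 12, 15, 16, 17, 26, 27, 27]
Append remaining from left: [37]. Merged: [1, 3, 7, 12, 15, 16, 17, 26, 27, 27, 37]

Final merged array: [1, 3, 7, 12, 15, 16, 17, 26, 27, 27, 37]
Total comparisons: 10

The merged array is [1, 3, 7, 12, 15, 16, 17, 26, 27, 27, 37], requiring 10 comparisons. The merge step runs in O(n) time where n is the total number of elements.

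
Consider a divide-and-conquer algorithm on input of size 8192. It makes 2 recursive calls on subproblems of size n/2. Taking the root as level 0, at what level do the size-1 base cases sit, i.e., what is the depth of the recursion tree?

For divide and conquer with division factor 2:

Problem sizes at each level:
Level 0: 8192
Level 1: 4096
Level 2: 2048
Level 3: 1024
Level 4: 512
Level 5: 256
Level 6: 128
Level 7: 64
Level 8: 32
Level 9: 16
Level 10: 8
Level 11: 4
Level 12: 2
Level 13: 1

The root is level 0 and the size-1 base case is level 13 (the tree spans levels 0 through 13, i.e. 14 levels counting the root), so the depth is the number of divisions: log_2(8192) = 13

The recursion tree depth is log_2(8192) = 13. At each level, the problem size is divided by 2, so it takes 13 divisions to reduce to a base case of size 1. The algorithm makes 2 recursive calls at each level.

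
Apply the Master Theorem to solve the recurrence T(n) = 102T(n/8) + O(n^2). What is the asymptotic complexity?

Master Theorem for T(n) = 102T(n/8) + O(n^2):

a = 102, b = 8, c = 2
log_b(a) = log_8(102) = 2.2241

Case 1: c = 2 < log_8(102) = 2.2241
T(n) = O(n^(log_8 102))

For T(n) = 102T(n/8) + O(n^2): log_8(102) = 2.2241. This is Case 1 of the Master Theorem (c < log_b(a), work dominated by leaves), giving O(n^(log_8 102)).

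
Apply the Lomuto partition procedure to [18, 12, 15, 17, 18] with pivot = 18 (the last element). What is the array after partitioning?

Lomuto partition with pivot = 18:

Initial array: [18, 12, 15, 17, 18]

arr[0]=18 <= 18: swap with position 0, array becomes [18, 12, 15, 17, 18]
arr[1]=12 <= 18: swap with position 1, array becomes [18, 12, 15, 17, 18]
arr[2]=15 <= 18: swap with position 2, array becomes [18, 12, 15, 17, 18]
arr[3]=17 <= 18: swap with position 3, array becomes [18, 12, 15, 17, 18]

Place pivot at position 4: [18, 12, 15, 17, 18]
Pivot position: 4

After partitioning with pivot 18, the array becomes [18, 12, 15, 17, 18]. The pivot is placed at index 4. All elements to the left of the pivot are <= 18, and all elements to the right are > 18.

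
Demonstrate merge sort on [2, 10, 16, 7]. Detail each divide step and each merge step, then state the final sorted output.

Merge sort trace:

Split: [2, 10, 16, 7] -> [2, 10] and [16, 7]
  Split: [2, 10] -> [2] and [10]
  Merge: [2] + [10] -> [2, 10]
  Split: [16, 7] -> [16] and [7]
  Merge: [16] + [7] -> [7, 16]
Merge: [2, 10] + [7, 16] -> [2, 7, 10, 16]

Final sorted array: [2, 7, 10, 16]

The merge sort proceeds by recursively splitting the array and merging sorted halves.
After all merges, the sorted array is [2, 7, 10, 16].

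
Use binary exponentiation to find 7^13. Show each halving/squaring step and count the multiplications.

Computing 7^13 by squaring (build up from 7^1; each line after the first costs one multiplication):

7^1 = 7
7^2 = (7^1)^2 = 7^2 = 49
7^3 = 7 * 7^2 = 7 * 49 = 343
7^6 = (7^3)^2 = 343^2 = 117649
7^12 = (7^6)^2 = 117649^2 = 13841287201
7^13 = 7 * 7^12 = 7 * 13841287201 = 96889010407

Result: 96889010407
Multiplications needed: 5 (5 lines after 7^1)

7^13 = 96889010407. Using exponentiation by squaring, this requires 5 multiplications. The key idea: if the exponent is even, square the half-power; if odd, multiply by the base once.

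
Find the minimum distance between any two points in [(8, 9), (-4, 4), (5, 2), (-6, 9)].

Computing all pairwise distances among 4 points:

d((8, 9), (-4, 4)) = 13.0
d((8, 9), (5, 2)) = 7.6158
d((8, 9), (-6, 9)) = 14.0
d((-4, 4), (5, 2)) = 9.2195
d((-4, 4), (-6, 9)) = 5.3852 <-- minimum
d((5, 2), (-6, 9)) = 13.0384

Closest pair: (-4, 4) and (-6, 9) with distance 5.3852

The closest pair is (-4, 4) and (-6, 9) with Euclidean distance 5.3852. For 4 points, brute-force pairwise comparison is shown above. For large n, the divide-and-conquer algorithm (sort by x, recurse on halves, check the dividing strip) achieves O(n log n).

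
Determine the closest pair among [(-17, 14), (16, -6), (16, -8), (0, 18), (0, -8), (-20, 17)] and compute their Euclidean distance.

Computing all pairwise distances among 6 points:

d((-17, 14), (16, -6)) = 38.5876
d((-17, 14), (16, -8)) = 39.6611
d((-17, 14), (0, 18)) = 17.4642
d((-17, 14), (0, -8)) = 27.8029
d((-17, 14), (-20, 17)) = 4.2426
d((16, -6), (16, -8)) = 2.0 <-- minimum
d((16, -6), (0, 18)) = 28.8444
d((16, -6), (0, -8)) = 16.1245
d((16, -6), (-20, 17)) = 42.72
d((16, -8), (0, 18)) = 30.5287
d((16, -8), (0, -8)) = 16.0
d((16, -8), (-20, 17)) = 43.8292
d((0, 18), (0, -8)) = 26.0
d((0, 18), (-20, 17)) = 20.025
d((0, -8), (-20, 17)) = 32.0156

Closest pair: (16, -6) and (16, -8) with distance 2.0

The closest pair is (16, -6) and (16, -8) with Euclidean distance 2.0. For 6 points, brute-force pairwise comparison is shown above. For large n, the divide-and-conquer algorithm (sort by x, recurse on halves, check the dividing strip) achieves O(n log n).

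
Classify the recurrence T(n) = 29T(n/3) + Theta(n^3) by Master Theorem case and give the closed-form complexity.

Master Theorem for T(n) = 29T(n/3) + O(n^3):

a = 29, b = 3, c = 3
log_b(a) = log_3(29) = 3.0650

Case 1: c = 3 < log_3(29) = 3.0650
T(n) = O(n^(log_3 29))

For T(n) = 29T(n/3) + O(n^3): log_3(29) = 3.0650. This is Case 1 of the Master Theorem (c < log_b(a), work dominated by leaves), giving O(n^(log_3 29)).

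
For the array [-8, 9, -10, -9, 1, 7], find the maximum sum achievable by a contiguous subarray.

Using Kadane's algorithm on [-8, 9, -10, -9, 1, 7]:

Scanning through the array:
Position 1 (value 9): max_ending_here = 9, max_so_far = 9
Position 2 (value -10): max_ending_here = -1, max_so_far = 9
Position 3 (value -9): max_ending_here = -9, max_so_far = 9
Position 4 (value 1): max_ending_here = 1, max_so_far = 9
Position 5 (value 7): max_ending_here = 8, max_so_far = 9

Maximum subarray: [9]
Maximum sum: 9

The maximum subarray is [9] with sum 9. This subarray runs from index 1 to index 1.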